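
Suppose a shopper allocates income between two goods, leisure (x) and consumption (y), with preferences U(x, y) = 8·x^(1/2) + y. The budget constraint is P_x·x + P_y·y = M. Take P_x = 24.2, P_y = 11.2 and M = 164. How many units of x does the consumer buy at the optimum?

x* = 3.4271

Utility is quasi-linear in y; the FOC for x is 4/√x = P_x/P_y.
Thus x* = (4·P_y/P_x)² — independent of M — with the rest of income spent on y.
Plugging in: x* = (4·11.2/24.2)² = 3.4271.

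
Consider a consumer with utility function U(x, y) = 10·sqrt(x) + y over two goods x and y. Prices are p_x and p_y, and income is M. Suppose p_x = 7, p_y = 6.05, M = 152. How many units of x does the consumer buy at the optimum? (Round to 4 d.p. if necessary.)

Set MRS = p_x/p_y: 5·x^(−1/2) = p_x/p_y.
Thus x* = (5·p_y/p_x)² — independent of M — with the rest of income spent on y.
Plugging in: x* = (5·6.05/7)² = 18.6747.

x* = 18.6747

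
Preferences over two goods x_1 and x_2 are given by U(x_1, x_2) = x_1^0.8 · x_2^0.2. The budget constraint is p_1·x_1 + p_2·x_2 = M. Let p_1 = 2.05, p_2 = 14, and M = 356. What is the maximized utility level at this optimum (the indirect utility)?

V = 71.6967

Tangency: MRS = 4·x_2/x_1 = p_1/p_2.
Rearranging, p_2·x_2 = (1/4)·p_1·x_1. Substituting into the budget gives p_1·x_1·(1 + (1/4)) = M.
Demand: x_1*(p_1,p_2,M) = 0.8·M/p_1 and x_2* = 0.2·M/p_2.
At p_1=2.05, p_2=14, M=356: x_1* = 0.8·356/2.05 = 138.9268, x_2* = 5.0857.
Utility at the optimum: U(138.9268, 5.0857) = 71.6967.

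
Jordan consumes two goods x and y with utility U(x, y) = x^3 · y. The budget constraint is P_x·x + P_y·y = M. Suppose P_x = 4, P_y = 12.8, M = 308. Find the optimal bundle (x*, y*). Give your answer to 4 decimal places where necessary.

Tangency: MRS = 3·y/x = P_x/P_y.
Rearranging, P_y·y = (1/3)·P_x·x. Substituting into the budget gives P_x·x·(1 + (1/3)) = M.
Demand: x*(P_x,P_y,M) = 0.75·M/P_x and y* = 0.25·M/P_y.
At P_x=4, P_y=12.8, M=308: x* = 0.75·308/4 = 57.75, y* = 6.0156.

x* = 57.75, y* = 6.0156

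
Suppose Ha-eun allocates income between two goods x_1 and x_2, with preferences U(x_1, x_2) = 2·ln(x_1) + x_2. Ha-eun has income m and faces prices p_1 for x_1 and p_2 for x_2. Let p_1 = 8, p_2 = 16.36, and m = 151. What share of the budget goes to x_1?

So x_1*(p_1,p_2) = 2·p_2/p_1, independent of income; and x_2* = (m − 2·p_2)/p_2.
At the given prices: x_1* = 2·16.36/8 = 4.09, and x_2* = 7.2298.
Expenditure on x_1: 8·4.09 = 32.72; share = 0.2167.

share on x_1 = 0.2167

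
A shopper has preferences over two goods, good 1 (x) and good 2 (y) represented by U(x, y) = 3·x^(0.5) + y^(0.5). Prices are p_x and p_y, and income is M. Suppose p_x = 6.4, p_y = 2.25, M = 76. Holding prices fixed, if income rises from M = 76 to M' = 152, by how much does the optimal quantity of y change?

With the ratio pinned down, the budget gives x* = M/(p_x + p_y·(y/x)) and y* = (y/x)·x*.
Numerically y/x = 0.898985, so x* = 76/(6.4 + 2.25·0.898985) = 9.0232 and y* = 0.898985·9.0232 = 8.1117.
At M' = 152: y* = 16.2235. Change: 16.2235 − 8.1117 = 8.1117.

Δy* = 8.1117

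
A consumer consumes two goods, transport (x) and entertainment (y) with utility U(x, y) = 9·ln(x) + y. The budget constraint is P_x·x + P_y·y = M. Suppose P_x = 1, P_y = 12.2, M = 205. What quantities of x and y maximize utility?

MU_x = 9/x, MU_y = 1. Tangency: 9/x = P_x/P_y.
So x*(P_x,P_y) = 9·P_y/P_x, independent of income; and y* = (M − 9·P_y)/P_y.
At the given prices: x* = 9·12.2/1 = 109.8, and y* = 7.8033.

x* = 109.8, y* = 7.8033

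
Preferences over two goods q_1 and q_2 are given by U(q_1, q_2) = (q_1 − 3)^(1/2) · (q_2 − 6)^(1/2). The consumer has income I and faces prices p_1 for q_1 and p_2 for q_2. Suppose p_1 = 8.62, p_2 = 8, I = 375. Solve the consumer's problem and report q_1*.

q_1* = 20.4675

MRS = (q_2−6)/(q_1−3). Tangency with p_1/p_2 gives q_2−6 = (p_1/p_2)·(q_1−3).
After buying the subsistence bundle (3, 6), a share 0.5 of the remaining income goes to q_1: q_1* = 3 + 0.5·(I − 3p_1 − 6p_2)/p_1.
Discretionary income = 375 − 3·8.62 − 6·8 = 301.14; q_1* = 3 + 0.5·301.14/8.62 = 20.4675.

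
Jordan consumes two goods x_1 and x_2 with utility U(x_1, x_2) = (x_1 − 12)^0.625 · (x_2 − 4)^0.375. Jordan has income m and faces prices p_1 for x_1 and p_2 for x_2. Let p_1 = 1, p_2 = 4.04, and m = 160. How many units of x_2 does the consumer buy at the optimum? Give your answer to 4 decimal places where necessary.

Let x_1' = x_1−12, x_2' = x_2−4. MRS = (5/3)·x_2'/x_1' = p_1/p_2.
After buying the subsistence bundle (12, 4), a share 0.625 of the remaining income goes to x_1: x_1* = 12 + 0.625·(m − 12p_1 − 4p_2)/p_1.
Discretionary income = 160 − 12·1 − 4·4.04 = 131.84; x_2* = 4 + 0.375·131.84/4.04 = 16.2376.

x_2* = 16.2376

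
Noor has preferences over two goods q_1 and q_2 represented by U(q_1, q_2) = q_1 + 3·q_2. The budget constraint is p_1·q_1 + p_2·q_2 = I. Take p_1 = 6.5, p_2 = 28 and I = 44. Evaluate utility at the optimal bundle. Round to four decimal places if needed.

V = 6.7692

Linear utility — the consumer picks whichever good has higher MU/price: 1/6.5 = 0.1538 vs 3/28 = 0.1071.
q_1 gives more utility per dollar, so spend all income on q_1: q_1* = I/p_1, q_2* = 0.
Numerically: q_1* = 6.7692, q_2* = 0.
Utility at the optimum: U(6.7692, 0) = 6.7692.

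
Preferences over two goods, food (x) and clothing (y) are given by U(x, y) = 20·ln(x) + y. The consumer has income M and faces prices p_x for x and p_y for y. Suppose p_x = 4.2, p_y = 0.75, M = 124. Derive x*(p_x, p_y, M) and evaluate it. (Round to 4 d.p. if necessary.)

Set MRS = p_x/p_y: (20/x)/1 = p_x/p_y.
So x*(p_x,p_y) = 20·p_y/p_x, independent of income; and y* = (M − 20·p_y)/p_y.
At the given prices: x* = 20·0.75/4.2 = 3.5714.

x* = 3.5714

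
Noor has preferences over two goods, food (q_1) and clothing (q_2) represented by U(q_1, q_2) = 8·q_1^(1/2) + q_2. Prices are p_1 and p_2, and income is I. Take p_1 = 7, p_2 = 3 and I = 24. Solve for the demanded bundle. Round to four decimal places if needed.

q_1* = 2.9388, q_2* = 1.1429

Set MRS = p_1/p_2: 4·q_1^(−1/2) = p_1/p_2.
Thus q_1* = (4·p_2/p_1)² — independent of I — with the rest of income spent on q_2.
Plugging in: q_1* = (4·3/7)² = 2.9388, q_2* = 1.1429.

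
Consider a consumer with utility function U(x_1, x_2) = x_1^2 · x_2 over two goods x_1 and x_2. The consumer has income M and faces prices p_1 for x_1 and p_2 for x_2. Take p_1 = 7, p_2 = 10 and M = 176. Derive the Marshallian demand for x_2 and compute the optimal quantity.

x_2* = 5.8667

MU_x_1/MU_x_2 = (2·x_2)/(x_1); tangency sets this equal to p_1/p_2.
Rearranging, p_2·x_2 = (1/2)·p_1·x_1. Substituting into the budget gives p_1·x_1·(1 + (1/2)) = M.
Demand: x_1*(p_1,p_2,M) = 2/3·M/p_1 and x_2* = 1/3·M/p_2.
At p_1=7, p_2=10, M=176: x_2* = 1/3·176/10 = 5.8667.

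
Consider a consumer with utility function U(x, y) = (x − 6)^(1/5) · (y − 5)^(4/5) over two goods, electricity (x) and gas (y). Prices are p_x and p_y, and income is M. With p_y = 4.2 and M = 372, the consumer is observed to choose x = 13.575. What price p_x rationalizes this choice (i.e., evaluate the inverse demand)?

p_x = 8

This is Cobb-Douglas in (x−6, y−5): tangency gives 0.2·p_y·(y−5) = 0.8·p_x·(x−6).
Substituting into the budget: x* = 6 + 0.2·(M − 6·p_x − 5·p_y)/p_x, and y* = 5 + 0.8·(…)/p_y.
Set x* = 13.575 in the demand function and solve for p_x: p_x = 8.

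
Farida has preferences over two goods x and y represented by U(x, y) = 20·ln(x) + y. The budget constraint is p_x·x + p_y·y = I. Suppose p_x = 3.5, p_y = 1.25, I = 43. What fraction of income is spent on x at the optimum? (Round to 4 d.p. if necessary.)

So x*(p_x,p_y) = 20·p_y/p_x, independent of income; and y* = (I − 20·p_y)/p_y.
At the given prices: x* = 20·1.25/3.5 = 7.1429, and y* = 14.4.
Expenditure on x: 3.5·7.1429 = 25; share = 0.5814.

share on x = 0.5814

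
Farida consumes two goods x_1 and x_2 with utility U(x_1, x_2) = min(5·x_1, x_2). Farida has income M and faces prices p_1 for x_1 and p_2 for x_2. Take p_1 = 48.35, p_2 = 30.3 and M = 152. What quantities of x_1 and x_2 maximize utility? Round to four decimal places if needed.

With perfect complements, no substitution: consume in ratio x_1:x_2 = 1:5.
Budget: p_1·x_1 + p_2·5·x_1 = M, so (p_1 + 5·p_2)·x_1 = M.
Demand: x_1*(p_1,p_2,M) = M/(p_1 + 5·p_2), x_2* = 5·M/(p_1 + 5·p_2).
Here 48.35 + 5·30.3 = 199.85, giving x_1* = 0.7606 and x_2* = 3.8029.

x_1* = 0.7606, x_2* = 3.8029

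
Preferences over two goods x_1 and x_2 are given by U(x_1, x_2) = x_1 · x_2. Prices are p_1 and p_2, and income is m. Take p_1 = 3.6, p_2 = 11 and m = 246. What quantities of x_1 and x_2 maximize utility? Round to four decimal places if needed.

The MRS is x_2/x_1. Set MRS = p_1/p_2.
Rearranging, p_2·x_2 = p_1·x_1. Substituting into the budget gives p_1·x_1·(1 + 1) = m.
Demand: x_1*(p_1,p_2,m) = 0.5·m/p_1 and x_2* = 0.5·m/p_2.
At p_1=3.6, p_2=11, m=246: x_1* = 0.5·246/3.6 = 34.1667, x_2* = 11.1818.

x_1* = 34.1667, x_2* = 11.1818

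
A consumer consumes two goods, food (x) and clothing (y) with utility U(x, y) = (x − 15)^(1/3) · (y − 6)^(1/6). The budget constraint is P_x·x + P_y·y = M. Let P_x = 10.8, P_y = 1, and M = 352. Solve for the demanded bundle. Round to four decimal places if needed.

x* = 26.358, y* = 67.3333

This is Cobb-Douglas in (x−15, y−6): tangency gives 1/3·P_y·(y−6) = 1/6·P_x·(x−15).
After buying the subsistence bundle (15, 6), a share 2/3 of the remaining income goes to x: x* = 15 + 2/3·(M − 15P_x − 6P_y)/P_x.
Discretionary income = 352 − 15·10.8 − 6·1 = 184; x* = 15 + 2/3·184/10.8 = 26.358; y* = 6 + 1/3·184/1 = 67.3333.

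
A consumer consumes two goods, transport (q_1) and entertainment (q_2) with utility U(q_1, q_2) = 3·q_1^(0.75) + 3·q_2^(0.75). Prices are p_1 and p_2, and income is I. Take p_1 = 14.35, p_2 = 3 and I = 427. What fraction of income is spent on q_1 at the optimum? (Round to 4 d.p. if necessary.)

share on q_1 = 0.0091

Numerically q_2/q_1 = 523.507111, so q_1* = 427/(14.35 + 3·523.507111) = 0.2694 and q_2* = 523.507111·0.2694 = 141.0446.
Expenditure on q_1: 14.35·0.2694 = 3.8662; share = 0.0091.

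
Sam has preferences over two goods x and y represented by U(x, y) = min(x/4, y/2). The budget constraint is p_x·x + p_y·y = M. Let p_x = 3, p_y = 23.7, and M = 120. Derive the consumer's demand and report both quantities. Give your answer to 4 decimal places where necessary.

x* = 8.0808, y* = 4.0404

Here 4·3 + 2·23.7 = 59.4, giving x* = 8.0808 and y* = 4.0404.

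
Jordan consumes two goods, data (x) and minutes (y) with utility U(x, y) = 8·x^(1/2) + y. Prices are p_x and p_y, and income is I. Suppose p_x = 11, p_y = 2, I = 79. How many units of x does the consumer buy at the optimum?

Solve: √x = 4·p_y/p_x, so x*(p_x,p_y) = (4·p_y/p_x)², and y* = (I − p_x·x*)/p_y.
Plugging in: x* = (4·2/11)² = 0.5289.

x* = 0.5289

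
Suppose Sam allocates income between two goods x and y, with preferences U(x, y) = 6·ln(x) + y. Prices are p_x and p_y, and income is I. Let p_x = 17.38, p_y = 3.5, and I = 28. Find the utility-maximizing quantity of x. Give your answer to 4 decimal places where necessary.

x* = 1.2083

So x*(p_x,p_y) = 6·p_y/p_x, independent of income; and y* = (I − 6·p_y)/p_y.
At the given prices: x* = 6·3.5/17.38 = 1.2083.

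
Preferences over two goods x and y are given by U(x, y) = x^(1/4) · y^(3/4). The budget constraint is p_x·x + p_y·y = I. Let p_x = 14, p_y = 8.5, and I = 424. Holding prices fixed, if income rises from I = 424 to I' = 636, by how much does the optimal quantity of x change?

Δx* = 3.7857

MU_x/MU_y = (0.25·y)/(0.75·x); tangency sets this equal to p_x/p_y.
Rearranging, p_y·y = 3·p_x·x. Substituting into the budget gives p_x·x·(1 + 3) = I.
Demand: x*(p_x,p_y,I) = 0.25·I/p_x and y* = 0.75·I/p_y.
At p_x=14, p_y=8.5, I=424: x* = 0.25·424/14 = 7.5714.
At I' = 636: x* = 11.3571. Change: 11.3571 − 7.5714 = 3.7857.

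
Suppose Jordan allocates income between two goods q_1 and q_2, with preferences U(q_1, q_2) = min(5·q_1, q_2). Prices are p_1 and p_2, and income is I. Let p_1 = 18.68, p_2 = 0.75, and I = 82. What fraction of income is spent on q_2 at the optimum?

share on q_2 = 0.1672

Demand: q_1*(p_1,p_2,I) = I/(p_1 + 5·p_2), q_2* = 5·I/(p_1 + 5·p_2).
Here 18.68 + 5·0.75 = 22.43, giving q_1* = 3.6558 and q_2* = 18.2791.
Expenditure on q_2: 0.75·18.2791 = 13.7093; share = 0.1672.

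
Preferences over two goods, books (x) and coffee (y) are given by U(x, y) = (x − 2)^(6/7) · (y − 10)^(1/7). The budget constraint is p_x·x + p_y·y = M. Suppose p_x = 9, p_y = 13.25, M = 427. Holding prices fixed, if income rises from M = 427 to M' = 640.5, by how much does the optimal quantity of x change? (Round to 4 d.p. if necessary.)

Discretionary income = 427 − 2·9 − 10·13.25 = 276.5; x* = 2 + 6/7·276.5/9 = 28.3333.
At M' = 640.5: x* = 48.6667. Change: 48.6667 − 28.3333 = 20.3333.

Δx* = 20.3333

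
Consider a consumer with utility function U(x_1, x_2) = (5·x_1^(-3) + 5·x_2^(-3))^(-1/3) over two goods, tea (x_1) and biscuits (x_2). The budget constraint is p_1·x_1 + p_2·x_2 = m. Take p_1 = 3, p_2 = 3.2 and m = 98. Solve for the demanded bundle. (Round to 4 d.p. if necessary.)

MU_x_1 ∝ 5·x_1^(-4), MU_x_2 ∝ 5·x_2^(-4), so MRS = (x_2/x_1)^(4) = p_1/p_2.
Hence x_2/x_1 = (p_1/p_2)^(1/(4)), i.e. raised to the 0.25 power.
Substitute x_2 = (x_2/x_1)·x_1 into the budget: x_1* = m/(p_1 + p_2·(x_2/x_1)).
Numerically x_2/x_1 = 0.983995, so x_1* = 98/(3 + 3.2·0.983995) = 15.9381 and x_2* = 0.983995·15.9381 = 15.683.

x_1* = 15.9381, x_2* = 15.683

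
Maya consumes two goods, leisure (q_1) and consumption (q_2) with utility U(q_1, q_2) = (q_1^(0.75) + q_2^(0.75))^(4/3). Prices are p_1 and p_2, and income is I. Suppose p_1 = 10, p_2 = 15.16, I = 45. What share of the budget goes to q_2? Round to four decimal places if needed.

MU_q_1 ∝ q_1^(-0.25), MU_q_2 ∝ q_2^(-0.25), so MRS = (q_2/q_1)^(0.25) = p_1/p_2.
Solve for the ratio: q_2/q_1 = [p_1/p_2]^(4).
Substitute q_2 = (q_2/q_1)·q_1 into the budget: q_1* = I/(p_1 + p_2·(q_2/q_1)).
Numerically q_2/q_1 = 0.189323, so q_1* = 45/(10 + 15.16·0.189323) = 3.4965 and q_2* = 0.189323·3.4965 = 0.662.
Expenditure on q_2: 15.16·0.662 = 10.0353; share = 0.223.

share on q_2 = 0.223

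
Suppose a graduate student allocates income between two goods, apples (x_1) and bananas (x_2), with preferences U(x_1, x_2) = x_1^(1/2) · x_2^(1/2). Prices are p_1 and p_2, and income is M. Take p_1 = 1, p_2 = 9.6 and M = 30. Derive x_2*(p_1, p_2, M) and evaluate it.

Tangency: MRS = x_2/x_1 = p_1/p_2.
Rearranging, p_2·x_2 = p_1·x_1. Substituting into the budget gives p_1·x_1·(1 + 1) = M.
Demand: x_1*(p_1,p_2,M) = 0.5·M/p_1 and x_2* = 0.5·M/p_2.
At p_1=1, p_2=9.6, M=30: x_2* = 0.5·30/9.6 = 1.5625.

x_2* = 1.5625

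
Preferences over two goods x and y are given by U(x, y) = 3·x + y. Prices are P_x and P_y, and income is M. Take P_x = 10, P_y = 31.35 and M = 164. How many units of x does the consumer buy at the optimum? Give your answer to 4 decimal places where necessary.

x* = 16.4

Perfect substitutes: compare marginal utility per dollar. 3/P_x vs 1/P_y → 0.3 vs 0.0319.
x gives more utility per dollar, so spend all income on x: x* = M/P_x, y* = 0.
Numerically: x* = 16.4, y* = 0.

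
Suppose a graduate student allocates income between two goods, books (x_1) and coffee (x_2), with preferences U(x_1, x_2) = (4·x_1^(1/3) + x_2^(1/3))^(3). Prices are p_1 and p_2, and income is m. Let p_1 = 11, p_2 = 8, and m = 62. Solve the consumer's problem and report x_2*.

MRS = MU_x_1/MU_x_2 = 4·(x_2/x_1)^(2/3). Set equal to p_1/p_2.
Solve for the ratio: x_2/x_1 = [(1/4)·p_1/p_2]^(1.5).
Substitute x_2 = (x_2/x_1)·x_1 into the budget: x_1* = m/(p_1 + p_2·(x_2/x_1)).
Numerically x_2/x_1 = 0.201541, so x_1* = 62/(11 + 8·0.201541) = 4.9158 and x_2* = 0.201541·4.9158 = 0.9907.

x_2* = 0.9907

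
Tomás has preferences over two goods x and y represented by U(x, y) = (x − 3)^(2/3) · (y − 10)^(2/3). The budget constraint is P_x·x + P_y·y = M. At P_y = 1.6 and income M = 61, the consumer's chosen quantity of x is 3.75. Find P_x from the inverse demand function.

P_x = 10

This is Cobb-Douglas in (x−3, y−10): tangency gives 2/3·P_y·(y−10) = 2/3·P_x·(x−3).
Substituting into the budget: x* = 3 + 0.5·(M − 3·P_x − 10·P_y)/P_x, and y* = 10 + 0.5·(…)/P_y.
Set x* = 3.75 in the demand function and solve for P_x: P_x = 10.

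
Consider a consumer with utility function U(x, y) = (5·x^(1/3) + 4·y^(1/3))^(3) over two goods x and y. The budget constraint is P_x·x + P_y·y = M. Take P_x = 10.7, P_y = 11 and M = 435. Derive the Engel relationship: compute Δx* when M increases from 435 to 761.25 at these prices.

MRS = MU_x/MU_y = (5/4)·(y/x)^(2/3). Set equal to P_x/P_y.
Hence y/x = ((4/5)·P_x/P_y)^(1/(2/3)), i.e. raised to the 1.5 power.
Substitute y = (y/x)·x into the budget: x* = M/(P_x + P_y·(y/x)).
Numerically y/x = 0.68647, so x* = 435/(10.7 + 11·0.68647) = 23.8341.
At M' = 761.25: x* = 41.7097. Change: 41.7097 − 23.8341 = 17.8756.

Δx* = 17.8756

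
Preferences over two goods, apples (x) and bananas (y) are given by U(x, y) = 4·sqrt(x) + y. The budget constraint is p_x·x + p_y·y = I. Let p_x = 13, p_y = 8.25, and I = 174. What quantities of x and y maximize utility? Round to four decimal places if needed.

MU_x = 2/√x, MU_y = 1. Tangency: 2/√x = p_x/p_y.
Thus x* = (2·p_y/p_x)² — independent of I — with the rest of income spent on y.
Plugging in: x* = (2·8.25/13)² = 1.6109, y* = 18.5524.

x* = 1.6109, y* = 18.5524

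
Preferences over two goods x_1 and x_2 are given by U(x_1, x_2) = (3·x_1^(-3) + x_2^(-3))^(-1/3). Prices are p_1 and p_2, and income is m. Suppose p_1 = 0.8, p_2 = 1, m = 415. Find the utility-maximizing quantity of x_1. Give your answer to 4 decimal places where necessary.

x_1* = 273.2765

From the CES first-order condition, 3·(x_2/x_1)^(4) = p_1/p_2.
Solve for the ratio: x_2/x_1 = [(1/3)·p_1/p_2]^(0.25).
Substitute x_2 = (x_2/x_1)·x_1 into the budget: x_1* = m/(p_1 + p_2·(x_2/x_1)).
Numerically x_2/x_1 = 0.718608, so x_1* = 415/(0.8 + 1·0.718608) = 273.2765.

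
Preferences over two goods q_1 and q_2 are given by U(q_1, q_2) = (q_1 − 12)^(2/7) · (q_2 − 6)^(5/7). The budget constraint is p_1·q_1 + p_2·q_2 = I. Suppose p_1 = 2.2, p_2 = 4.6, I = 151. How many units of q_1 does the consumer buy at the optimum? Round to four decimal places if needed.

q_1* = 24.5974

MRS = (2/5)·(q_2−6)/(q_1−12). Tangency with p_1/p_2 gives q_2−6 = (5/2)·(p_1/p_2)·(q_1−12).
After buying the subsistence bundle (12, 6), a share 2/7 of the remaining income goes to q_1: q_1* = 12 + 2/7·(I − 12p_1 − 6p_2)/p_1.
Discretionary income = 151 − 12·2.2 − 6·4.6 = 97; q_1* = 12 + 2/7·97/2.2 = 24.5974.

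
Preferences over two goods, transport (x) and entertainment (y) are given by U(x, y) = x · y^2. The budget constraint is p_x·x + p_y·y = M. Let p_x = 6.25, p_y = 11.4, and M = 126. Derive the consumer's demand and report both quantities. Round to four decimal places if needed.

x* = 6.72, y* = 7.3684

Tangency: MRS = (1/2)·y/x = p_x/p_y.
Rearranging, p_y·y = 2·p_x·x. Substituting into the budget gives p_x·x·(1 + 2) = M.
Demand: x*(p_x,p_y,M) = 1/3·M/p_x and y* = 2/3·M/p_y.
At p_x=6.25, p_y=11.4, M=126: x* = 1/3·126/6.25 = 6.72, y* = 7.3684.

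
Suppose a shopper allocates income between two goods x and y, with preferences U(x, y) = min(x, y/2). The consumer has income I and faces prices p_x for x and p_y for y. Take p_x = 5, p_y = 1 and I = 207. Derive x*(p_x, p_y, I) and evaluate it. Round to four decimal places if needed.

With perfect complements, no substitution: consume in ratio x:y = 1:2.
Budget: p_x·x + p_y·2·x = I, so (p_x + 2·p_y)·x = I.
Demand: x*(p_x,p_y,I) = I/(p_x + 2·p_y), y* = 2·I/(p_x + 2·p_y).
Here 5 + 2·1 = 7, giving x* = 29.5714.

x* = 29.5714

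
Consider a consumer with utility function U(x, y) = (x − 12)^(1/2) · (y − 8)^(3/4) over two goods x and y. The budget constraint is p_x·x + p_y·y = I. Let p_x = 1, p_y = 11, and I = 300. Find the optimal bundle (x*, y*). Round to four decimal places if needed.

This is Cobb-Douglas in (x−12, y−8): tangency gives 0.5·p_y·(y−8) = 0.75·p_x·(x−12).
Substituting into the budget: x* = 12 + 0.4·(I − 12·p_x − 8·p_y)/p_x, and y* = 8 + 0.6·(…)/p_y.
Discretionary income = 300 − 12·1 − 8·11 = 200; x* = 12 + 0.4·200/1 = 92; y* = 8 + 0.6·200/11 = 18.9091.

x* = 92, y* = 18.9091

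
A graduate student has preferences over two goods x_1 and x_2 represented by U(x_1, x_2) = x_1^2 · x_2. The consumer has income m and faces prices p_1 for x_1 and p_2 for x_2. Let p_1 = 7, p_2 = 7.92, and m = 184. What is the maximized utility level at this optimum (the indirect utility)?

V = 2378.0908

At p_1=7, p_2=7.92, m=184: x_1* = 2/3·184/7 = 17.5238, x_2* = 7.7441.
Utility at the optimum: U(17.5238, 7.7441) = 2378.0908.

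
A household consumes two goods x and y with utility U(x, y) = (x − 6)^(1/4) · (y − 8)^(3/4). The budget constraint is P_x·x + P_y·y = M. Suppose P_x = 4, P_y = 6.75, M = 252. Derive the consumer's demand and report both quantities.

Substituting into the budget: x* = 6 + 0.25·(M − 6·P_x − 8·P_y)/P_x, and y* = 8 + 0.75·(…)/P_y.
Discretionary income = 252 − 6·4 − 8·6.75 = 174; x* = 6 + 0.25·174/4 = 16.875; y* = 8 + 0.75·174/6.75 = 27.3333.

x* = 16.875, y* = 27.3333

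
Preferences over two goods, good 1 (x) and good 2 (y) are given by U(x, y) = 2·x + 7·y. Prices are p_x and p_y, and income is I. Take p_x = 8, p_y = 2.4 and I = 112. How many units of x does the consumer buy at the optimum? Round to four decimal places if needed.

Perfect substitutes: compare marginal utility per dollar. 2/p_x vs 7/p_y → 0.25 vs 2.9167.
y gives more utility per dollar, so spend all income on y: y* = I/p_y, x* = 0.
Numerically: x* = 0, y* = 46.6667.

x* = 0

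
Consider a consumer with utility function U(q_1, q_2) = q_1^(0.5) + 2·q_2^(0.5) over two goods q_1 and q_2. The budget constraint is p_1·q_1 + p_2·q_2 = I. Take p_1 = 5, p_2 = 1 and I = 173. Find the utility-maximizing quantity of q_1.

From the CES first-order condition, (1/2)·(q_2/q_1)^(0.5) = p_1/p_2.
Hence q_2/q_1 = (2·p_1/p_2)^(1/(0.5)), i.e. raised to the 2 power.
Substitute q_2 = (q_2/q_1)·q_1 into the budget: q_1* = I/(p_1 + p_2·(q_2/q_1)).
Numerically q_2/q_1 = 100, so q_1* = 173/(5 + 1·100) = 1.6476.

q_1* = 1.6476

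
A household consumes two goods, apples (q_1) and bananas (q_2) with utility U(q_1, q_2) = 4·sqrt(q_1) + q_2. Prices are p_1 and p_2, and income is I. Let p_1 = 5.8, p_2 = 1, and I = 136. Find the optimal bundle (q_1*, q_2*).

q_1* = 0.1189, q_2* = 135.3103

MU_q_1 = 2/√q_1, MU_q_2 = 1. Tangency: 2/√q_1 = p_1/p_2.
Thus q_1* = (2·p_2/p_1)² — independent of I — with the rest of income spent on q_2.
Plugging in: q_1* = (2·1/5.8)² = 0.1189, q_2* = 135.3103.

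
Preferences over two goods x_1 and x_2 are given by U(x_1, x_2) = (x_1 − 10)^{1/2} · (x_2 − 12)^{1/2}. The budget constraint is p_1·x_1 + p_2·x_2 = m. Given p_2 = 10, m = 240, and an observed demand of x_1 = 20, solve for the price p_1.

MRS = (x_2−12)/(x_1−10). Tangency with p_1/p_2 gives x_2−12 = (p_1/p_2)·(x_1−10).
Substituting into the budget: x_1* = 10 + 0.5·(m − 10·p_1 − 12·p_2)/p_1, and x_2* = 12 + 0.5·(…)/p_2.
Set x_1* = 20 in the demand function and solve for p_1: p_1 = 4.

p_1 = 4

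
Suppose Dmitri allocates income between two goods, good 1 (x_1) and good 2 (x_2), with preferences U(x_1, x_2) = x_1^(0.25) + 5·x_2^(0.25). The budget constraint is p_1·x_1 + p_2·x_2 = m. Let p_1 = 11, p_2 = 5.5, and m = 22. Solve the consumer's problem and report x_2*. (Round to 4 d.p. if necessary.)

x_2* = 3.6602

From the CES first-order condition, (1/5)·(x_2/x_1)^(0.75) = p_1/p_2.
Solve for the ratio: x_2/x_1 = [5·p_1/p_2]^(4/3).
Substitute x_2 = (x_2/x_1)·x_1 into the budget: x_1* = m/(p_1 + p_2·(x_2/x_1)).
Numerically x_2/x_1 = 21.544347, so x_1* = 22/(11 + 5.5·21.544347) = 0.1699 and x_2* = 21.544347·0.1699 = 3.6602.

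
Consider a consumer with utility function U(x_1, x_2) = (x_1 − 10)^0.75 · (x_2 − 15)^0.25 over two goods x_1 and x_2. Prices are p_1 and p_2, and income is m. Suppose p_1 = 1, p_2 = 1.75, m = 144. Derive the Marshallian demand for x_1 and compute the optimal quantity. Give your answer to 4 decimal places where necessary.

x_1* = 90.8125

After buying the subsistence bundle (10, 15), a share 0.75 of the remaining income goes to x_1: x_1* = 10 + 0.75·(m − 10p_1 − 15p_2)/p_1.
Discretionary income = 144 − 10·1 − 15·1.75 = 107.75; x_1* = 10 + 0.75·107.75/1 = 90.8125.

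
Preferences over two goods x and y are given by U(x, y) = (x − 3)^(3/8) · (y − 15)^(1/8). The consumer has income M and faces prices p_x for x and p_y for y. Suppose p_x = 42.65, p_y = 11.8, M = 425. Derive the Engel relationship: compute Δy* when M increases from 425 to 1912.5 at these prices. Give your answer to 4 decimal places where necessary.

Δy* = 31.5148

Let x' = x−3, y' = y−15. MRS = 3·y'/x' = p_x/p_y.
After buying the subsistence bundle (3, 15), a share 0.75 of the remaining income goes to x: x* = 3 + 0.75·(M − 3p_x − 15p_y)/p_x.
Discretionary income = 425 − 3·42.65 − 15·11.8 = 120.05; y* = 15 + 0.25·120.05/11.8 = 17.5434.
At M' = 1912.5: y* = 49.0583. Change: 49.0583 − 17.5434 = 31.5148.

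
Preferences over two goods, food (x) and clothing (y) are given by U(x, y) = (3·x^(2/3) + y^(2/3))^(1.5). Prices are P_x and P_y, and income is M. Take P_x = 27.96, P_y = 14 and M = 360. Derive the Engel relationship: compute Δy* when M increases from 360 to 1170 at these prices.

Δy* = 7.4469

Numerically y/x = 0.295028, so x* = 360/(27.96 + 14·0.295028) = 11.2183 and y* = 0.295028·11.2183 = 3.3097.
At M' = 1170: y* = 10.7566. Change: 10.7566 − 3.3097 = 7.4469.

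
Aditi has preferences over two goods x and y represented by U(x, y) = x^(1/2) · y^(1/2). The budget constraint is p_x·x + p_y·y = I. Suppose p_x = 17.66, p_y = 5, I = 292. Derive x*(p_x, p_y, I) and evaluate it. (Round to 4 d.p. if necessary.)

x* = 8.2673

Tangency: MRS = y/x = p_x/p_y.
So 0.5·p_y·y = 0.5·p_x·x; combined with the budget, a share 0.5 of income goes to x.
Demand: x*(p_x,p_y,I) = 0.5·I/p_x and y* = 0.5·I/p_y.
At p_x=17.66, p_y=5, I=292: x* = 0.5·292/17.66 = 8.2673.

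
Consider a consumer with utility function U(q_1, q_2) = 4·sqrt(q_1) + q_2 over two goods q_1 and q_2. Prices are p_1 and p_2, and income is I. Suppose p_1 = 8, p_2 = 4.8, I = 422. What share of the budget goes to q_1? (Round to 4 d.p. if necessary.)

Set MRS = p_1/p_2: 2·q_1^(−1/2) = p_1/p_2.
Solve: √q_1 = 2·p_2/p_1, so q_1*(p_1,p_2) = (2·p_2/p_1)², and q_2* = (I − p_1·q_1*)/p_2.
Plugging in: q_1* = (2·4.8/8)² = 1.44, q_2* = 85.5167.
Expenditure on q_1: 8·1.44 = 11.52; share = 0.0273.

share on q_1 = 0.0273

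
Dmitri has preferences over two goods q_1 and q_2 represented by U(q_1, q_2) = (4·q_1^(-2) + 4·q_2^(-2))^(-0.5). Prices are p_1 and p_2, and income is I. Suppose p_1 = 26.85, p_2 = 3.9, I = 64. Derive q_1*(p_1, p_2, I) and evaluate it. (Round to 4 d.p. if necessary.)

q_1* = 1.8676

With the ratio pinned down, the budget gives q_1* = I/(p_1 + p_2·(q_2/q_1)) and q_2* = (q_2/q_1)·q_1*.
Numerically q_2/q_1 = 1.902362, so q_1* = 64/(26.85 + 3.9·1.902362) = 1.8676.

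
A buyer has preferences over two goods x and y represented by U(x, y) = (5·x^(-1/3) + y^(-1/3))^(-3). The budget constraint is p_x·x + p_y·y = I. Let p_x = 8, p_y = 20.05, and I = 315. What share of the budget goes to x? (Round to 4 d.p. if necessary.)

share on x = 0.7266

From the CES first-order condition, 5·(y/x)^(4/3) = p_x/p_y.
Hence y/x = ((1/5)·p_x/p_y)^(1/(4/3)), i.e. raised to the 0.75 power.
Substitute y = (y/x)·x into the budget: x* = I/(p_x + p_y·(y/x)).
Numerically y/x = 0.150143, so x* = 315/(8 + 20.05·0.150143) = 28.6094 and y* = 0.150143·28.6094 = 4.2955.
Expenditure on x: 8·28.6094 = 228.8753; share = 0.7266.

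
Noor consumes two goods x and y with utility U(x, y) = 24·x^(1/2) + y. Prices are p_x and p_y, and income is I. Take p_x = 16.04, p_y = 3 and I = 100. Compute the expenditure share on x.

share on x = 0.808

MU_x = 12/√x, MU_y = 1. Tangency: 12/√x = p_x/p_y.
Thus x* = (12·p_y/p_x)² — independent of I — with the rest of income spent on y.
Plugging in: x* = (12·3/16.04)² = 5.0373, y* = 6.4007.
Expenditure on x: 16.04·5.0373 = 80.798; share = 0.808.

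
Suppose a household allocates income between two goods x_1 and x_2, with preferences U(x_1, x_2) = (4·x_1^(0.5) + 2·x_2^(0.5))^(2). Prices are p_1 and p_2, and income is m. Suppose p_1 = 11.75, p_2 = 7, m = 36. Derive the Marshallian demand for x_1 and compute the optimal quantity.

MRS = MU_x_1/MU_x_2 = 2·(x_2/x_1)^(0.5). Set equal to p_1/p_2.
Hence x_2/x_1 = ((1/2)·p_1/p_2)^(1/(0.5)), i.e. raised to the 2 power.
Substitute x_2 = (x_2/x_1)·x_1 into the budget: x_1* = m/(p_1 + p_2·(x_2/x_1)).
Numerically x_2/x_1 = 0.704401, so x_1* = 36/(11.75 + 7·0.704401) = 2.1582.

x_1* = 2.1582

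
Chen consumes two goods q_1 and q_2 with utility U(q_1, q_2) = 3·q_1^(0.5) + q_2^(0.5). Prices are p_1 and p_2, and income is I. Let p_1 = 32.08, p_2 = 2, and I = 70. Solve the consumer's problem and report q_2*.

With the ratio pinned down, the budget gives q_1* = I/(p_1 + p_2·(q_2/q_1)) and q_2* = (q_2/q_1)·q_1*.
Numerically q_2/q_1 = 28.586844, so q_1* = 70/(32.08 + 2·28.586844) = 0.7843 and q_2* = 28.586844·0.7843 = 22.4201.

q_2* = 22.4201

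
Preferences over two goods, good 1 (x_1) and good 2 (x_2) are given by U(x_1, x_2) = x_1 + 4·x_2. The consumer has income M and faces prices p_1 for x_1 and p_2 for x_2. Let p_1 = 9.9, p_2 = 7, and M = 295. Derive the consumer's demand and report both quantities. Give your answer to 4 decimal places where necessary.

x_1* = 0, x_2* = 42.1429

Linear utility — the consumer picks whichever good has higher MU/price: 1/9.9 = 0.101 vs 4/7 = 0.5714.
x_2 gives more utility per dollar, so spend all income on x_2: x_2* = M/p_2, x_1* = 0.
Numerically: x_1* = 0, x_2* = 42.1429.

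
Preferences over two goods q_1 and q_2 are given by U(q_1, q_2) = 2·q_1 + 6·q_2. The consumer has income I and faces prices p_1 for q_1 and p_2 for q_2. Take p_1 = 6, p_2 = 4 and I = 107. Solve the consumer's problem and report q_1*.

Linear utility — the consumer picks whichever good has higher MU/price: 2/6 = 0.3333 vs 6/4 = 1.5.
q_2 gives more utility per dollar, so spend all income on q_2: q_2* = I/p_2, q_1* = 0.
Numerically: q_1* = 0, q_2* = 26.75.

q_1* = 0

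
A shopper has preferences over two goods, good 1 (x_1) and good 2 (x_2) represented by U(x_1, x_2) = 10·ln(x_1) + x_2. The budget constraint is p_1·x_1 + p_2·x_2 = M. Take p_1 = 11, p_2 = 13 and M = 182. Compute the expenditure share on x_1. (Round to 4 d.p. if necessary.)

Set MRS = p_1/p_2: (10/x_1)/1 = p_1/p_2.
So x_1*(p_1,p_2) = 10·p_2/p_1, independent of income; and x_2* = (M − 10·p_2)/p_2.
At the given prices: x_1* = 10·13/11 = 11.8182, and x_2* = 4.
Expenditure on x_1: 11·11.8182 = 130; share = 0.7143.

share on x_1 = 0.7143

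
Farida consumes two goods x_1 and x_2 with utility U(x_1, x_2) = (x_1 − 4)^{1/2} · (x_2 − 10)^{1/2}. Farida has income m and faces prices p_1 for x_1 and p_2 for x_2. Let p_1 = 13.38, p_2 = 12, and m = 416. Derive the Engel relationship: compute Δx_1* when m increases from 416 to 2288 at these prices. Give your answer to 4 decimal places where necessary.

Δx_1* = 69.9552

This is Cobb-Douglas in (x_1−4, x_2−10): tangency gives 0.5·p_2·(x_2−10) = 0.5·p_1·(x_1−4).
After buying the subsistence bundle (4, 10), a share 0.5 of the remaining income goes to x_1: x_1* = 4 + 0.5·(m − 4p_1 − 10p_2)/p_1.
Discretionary income = 416 − 4·13.38 − 10·12 = 242.48; x_1* = 4 + 0.5·242.48/13.38 = 13.0613.
At m' = 2288: x_1* = 83.0164. Change: 83.0164 − 13.0613 = 69.9552.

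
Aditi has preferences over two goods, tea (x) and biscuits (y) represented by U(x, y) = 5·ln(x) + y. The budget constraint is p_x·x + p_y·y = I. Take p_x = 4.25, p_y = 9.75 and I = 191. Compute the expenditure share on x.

Set MRS = p_x/p_y: (5/x)/1 = p_x/p_y.
So x*(p_x,p_y) = 5·p_y/p_x, independent of income; and y* = (I − 5·p_y)/p_y.
At the given prices: x* = 5·9.75/4.25 = 11.4706, and y* = 14.5897.
Expenditure on x: 4.25·11.4706 = 48.75; share = 0.2552.

share on x = 0.2552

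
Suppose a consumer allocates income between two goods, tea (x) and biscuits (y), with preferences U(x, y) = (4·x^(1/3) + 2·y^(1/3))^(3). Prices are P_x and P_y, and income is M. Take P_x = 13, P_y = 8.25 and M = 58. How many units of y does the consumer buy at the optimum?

y* = 2.161

MU_x ∝ 4·x^(-2/3), MU_y ∝ 2·y^(-2/3), so MRS = 2·(y/x)^(2/3) = P_x/P_y.
Solve for the ratio: y/x = [(1/2)·P_x/P_y]^(1.5).
Substitute y = (y/x)·x into the budget: x* = M/(P_x + P_y·(y/x)).
Numerically y/x = 0.699341, so x* = 58/(13 + 8.25·0.699341) = 3.0901 and y* = 0.699341·3.0901 = 2.161.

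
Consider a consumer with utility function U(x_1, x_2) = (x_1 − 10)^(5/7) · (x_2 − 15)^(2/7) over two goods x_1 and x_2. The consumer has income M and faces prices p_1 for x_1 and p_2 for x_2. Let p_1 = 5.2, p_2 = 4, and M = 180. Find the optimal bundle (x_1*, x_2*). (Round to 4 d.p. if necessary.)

MRS = (5/2)·(x_2−15)/(x_1−10). Tangency with p_1/p_2 gives x_2−15 = (2/5)·(p_1/p_2)·(x_1−10).
After buying the subsistence bundle (10, 15), a share 5/7 of the remaining income goes to x_1: x_1* = 10 + 5/7·(M − 10p_1 − 15p_2)/p_1.
Discretionary income = 180 − 10·5.2 − 15·4 = 68; x_1* = 10 + 5/7·68/5.2 = 19.3407; x_2* = 15 + 2/7·68/4 = 19.8571.

x_1* = 19.3407, x_2* = 19.8571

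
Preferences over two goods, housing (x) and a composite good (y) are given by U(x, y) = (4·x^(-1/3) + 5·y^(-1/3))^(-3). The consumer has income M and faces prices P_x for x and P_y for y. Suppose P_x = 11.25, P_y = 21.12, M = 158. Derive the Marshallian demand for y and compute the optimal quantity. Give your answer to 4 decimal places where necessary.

MU_x ∝ 4·x^(-4/3), MU_y ∝ 5·y^(-4/3), so MRS = (4/5)·(y/x)^(4/3) = P_x/P_y.
Hence y/x = ((5/4)·P_x/P_y)^(1/(4/3)), i.e. raised to the 0.75 power.
With the ratio pinned down, the budget gives x* = M/(P_x + P_y·(y/x)) and y* = (y/x)·x*.
Numerically y/x = 0.7371, so x* = 158/(11.25 + 21.12·0.7371) = 5.8917 and y* = 0.7371·5.8917 = 4.3427.

y* = 4.3427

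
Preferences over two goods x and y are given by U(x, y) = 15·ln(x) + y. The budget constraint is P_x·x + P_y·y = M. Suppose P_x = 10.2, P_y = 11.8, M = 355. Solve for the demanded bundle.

x* = 17.3529, y* = 15.0847

So x*(P_x,P_y) = 15·P_y/P_x, independent of income; and y* = (M − 15·P_y)/P_y.
At the given prices: x* = 15·11.8/10.2 = 17.3529, and y* = 15.0847.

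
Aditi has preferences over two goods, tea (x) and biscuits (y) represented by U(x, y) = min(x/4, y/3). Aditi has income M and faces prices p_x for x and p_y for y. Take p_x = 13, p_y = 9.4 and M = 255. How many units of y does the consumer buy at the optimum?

y* = 9.5387

With perfect complements, no substitution: consume in ratio x:y = 4:3.
Budget: p_x·x + p_y·(3/4)·x = M, so (4·p_x + 3·p_y)·x = 4·M.
Demand: x*(p_x,p_y,M) = 4·M/(4·p_x + 3·p_y), y* = 3·M/(4·p_x + 3·p_y).
Here 4·13 + 3·9.4 = 80.2, giving y* = 9.5387.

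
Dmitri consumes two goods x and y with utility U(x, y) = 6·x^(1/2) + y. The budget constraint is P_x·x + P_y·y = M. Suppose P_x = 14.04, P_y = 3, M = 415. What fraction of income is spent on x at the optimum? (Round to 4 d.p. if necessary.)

share on x = 0.0139

MU_x = 3/√x, MU_y = 1. Tangency: 3/√x = P_x/P_y.
Solve: √x = 3·P_y/P_x, so x*(P_x,P_y) = (3·P_y/P_x)², and y* = (M − P_x·x*)/P_y.
Plugging in: x* = (3·3/14.04)² = 0.4109, y* = 136.4103.
Expenditure on x: 14.04·0.4109 = 5.7692; share = 0.0139.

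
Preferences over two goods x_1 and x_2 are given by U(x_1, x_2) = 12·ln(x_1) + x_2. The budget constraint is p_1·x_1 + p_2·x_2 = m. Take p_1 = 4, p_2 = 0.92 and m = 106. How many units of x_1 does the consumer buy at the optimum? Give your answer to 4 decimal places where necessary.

x_1* = 2.76

So x_1*(p_1,p_2) = 12·p_2/p_1, independent of income; and x_2* = (m − 12·p_2)/p_2.
At the given prices: x_1* = 12·0.92/4 = 2.76.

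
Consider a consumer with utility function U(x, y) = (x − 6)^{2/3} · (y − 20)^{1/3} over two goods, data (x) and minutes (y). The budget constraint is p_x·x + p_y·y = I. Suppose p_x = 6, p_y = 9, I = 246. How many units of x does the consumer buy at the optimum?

x* = 9.3333

Let x' = x−6, y' = y−20. MRS = 2·y'/x' = p_x/p_y.
Substituting into the budget: x* = 6 + 2/3·(I − 6·p_x − 20·p_y)/p_x, and y* = 20 + 1/3·(…)/p_y.
Discretionary income = 246 − 6·6 − 20·9 = 30; x* = 6 + 2/3·30/6 = 9.3333.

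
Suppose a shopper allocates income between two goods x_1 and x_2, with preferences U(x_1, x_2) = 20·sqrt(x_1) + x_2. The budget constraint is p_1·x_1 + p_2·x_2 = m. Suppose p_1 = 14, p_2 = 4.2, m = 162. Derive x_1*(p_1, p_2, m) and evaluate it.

Utility is quasi-linear in x_2; the FOC for x_1 is 10/√x_1 = p_1/p_2.
Solve: √x_1 = 10·p_2/p_1, so x_1*(p_1,p_2) = (10·p_2/p_1)², and x_2* = (m − p_1·x_1*)/p_2.
Plugging in: x_1* = (10·4.2/14)² = 9.

x_1* = 9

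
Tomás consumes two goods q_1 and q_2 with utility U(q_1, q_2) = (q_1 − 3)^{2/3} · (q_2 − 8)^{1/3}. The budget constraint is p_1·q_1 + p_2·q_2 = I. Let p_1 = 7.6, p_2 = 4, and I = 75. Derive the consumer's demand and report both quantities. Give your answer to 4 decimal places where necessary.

q_1* = 4.7719, q_2* = 9.6833

Let q_1' = q_1−3, q_2' = q_2−8. MRS = 2·q_2'/q_1' = p_1/p_2.
After buying the subsistence bundle (3, 8), a share 2/3 of the remaining income goes to q_1: q_1* = 3 + 2/3·(I − 3p_1 − 8p_2)/p_1.
Discretionary income = 75 − 3·7.6 − 8·4 = 20.2; q_1* = 3 + 2/3·20.2/7.6 = 4.7719; q_2* = 8 + 1/3·20.2/4 = 9.6833.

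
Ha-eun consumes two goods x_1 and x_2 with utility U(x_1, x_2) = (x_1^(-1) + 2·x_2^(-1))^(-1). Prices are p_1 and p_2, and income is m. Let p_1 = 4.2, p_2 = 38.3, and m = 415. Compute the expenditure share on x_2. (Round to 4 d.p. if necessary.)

From the CES first-order condition, (1/2)·(x_2/x_1)^(2) = p_1/p_2.
Solve for the ratio: x_2/x_1 = [2·p_1/p_2]^(0.5).
With the ratio pinned down, the budget gives x_1* = m/(p_1 + p_2·(x_2/x_1)) and x_2* = (x_2/x_1)·x_1*.
Numerically x_2/x_1 = 0.468317, so x_1* = 415/(4.2 + 38.3·0.468317) = 18.7473 and x_2* = 0.468317·18.7473 = 8.7797.
Expenditure on x_2: 38.3·8.7797 = 336.2615; share = 0.8103.

share on x_2 = 0.8103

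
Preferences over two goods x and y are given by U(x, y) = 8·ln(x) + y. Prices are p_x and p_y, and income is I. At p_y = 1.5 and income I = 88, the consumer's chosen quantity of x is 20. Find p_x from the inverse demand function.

Set MRS = p_x/p_y: (8/x)/1 = p_x/p_y.
So x*(p_x,p_y) = 8·p_y/p_x, independent of income; and y* = (I − 8·p_y)/p_y.
Set x* = 20 in the demand function and solve for p_x: p_x = 0.6.

p_x = 0.6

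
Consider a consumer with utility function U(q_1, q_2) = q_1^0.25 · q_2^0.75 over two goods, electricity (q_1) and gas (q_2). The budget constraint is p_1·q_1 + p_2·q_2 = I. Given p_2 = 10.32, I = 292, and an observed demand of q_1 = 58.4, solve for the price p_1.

p_1 = 1.25

Tangency: MRS = (1/3)·q_2/q_1 = p_1/p_2.
Rearranging, p_2·q_2 = 3·p_1·q_1. Substituting into the budget gives p_1·q_1·(1 + 3) = I.
Demand: q_1*(p_1,p_2,I) = 0.25·I/p_1 and q_2* = 0.75·I/p_2.
Set q_1* = 58.4 in the demand function and solve for p_1: p_1 = 1.25.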